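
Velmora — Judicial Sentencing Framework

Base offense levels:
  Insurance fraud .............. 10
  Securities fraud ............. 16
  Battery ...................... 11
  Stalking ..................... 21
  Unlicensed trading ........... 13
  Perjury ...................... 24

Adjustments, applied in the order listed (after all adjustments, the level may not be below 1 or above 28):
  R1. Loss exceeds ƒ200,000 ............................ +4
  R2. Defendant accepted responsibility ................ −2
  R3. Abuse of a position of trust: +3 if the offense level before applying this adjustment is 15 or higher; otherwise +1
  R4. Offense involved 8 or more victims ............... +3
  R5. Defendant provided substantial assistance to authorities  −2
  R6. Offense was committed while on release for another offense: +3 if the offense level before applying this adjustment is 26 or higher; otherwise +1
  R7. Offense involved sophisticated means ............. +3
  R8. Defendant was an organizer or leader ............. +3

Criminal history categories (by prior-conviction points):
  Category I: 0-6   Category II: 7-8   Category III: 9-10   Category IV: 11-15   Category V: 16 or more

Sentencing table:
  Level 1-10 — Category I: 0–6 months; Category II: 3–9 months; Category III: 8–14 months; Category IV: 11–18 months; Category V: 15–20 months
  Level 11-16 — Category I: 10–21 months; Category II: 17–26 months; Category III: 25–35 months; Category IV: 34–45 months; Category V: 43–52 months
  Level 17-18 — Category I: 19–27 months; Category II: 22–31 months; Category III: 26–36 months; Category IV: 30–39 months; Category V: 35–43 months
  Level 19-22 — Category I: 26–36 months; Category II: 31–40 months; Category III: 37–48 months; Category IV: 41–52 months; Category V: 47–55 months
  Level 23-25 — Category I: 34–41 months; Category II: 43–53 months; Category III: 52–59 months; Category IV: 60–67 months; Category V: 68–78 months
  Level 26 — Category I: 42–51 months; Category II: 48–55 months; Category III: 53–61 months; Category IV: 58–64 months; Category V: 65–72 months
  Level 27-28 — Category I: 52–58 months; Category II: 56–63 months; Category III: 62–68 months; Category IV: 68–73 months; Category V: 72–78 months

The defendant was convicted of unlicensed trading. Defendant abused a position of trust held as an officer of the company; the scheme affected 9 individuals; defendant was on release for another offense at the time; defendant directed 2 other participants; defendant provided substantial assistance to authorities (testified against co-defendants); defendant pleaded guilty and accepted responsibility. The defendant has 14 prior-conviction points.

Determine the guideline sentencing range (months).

30-39 months

Base offense level for unlicensed trading: 13.
R2 applies: 13 − 2 = 11.
R3 applies (level before this adjustment is 11 < 15, so +1): 11 + 1 = 12.
R4 applies: 12 + 3 = 15.
R5 applies: 15 − 2 = 13.
R6 applies (level before this adjustment is 13 < 26, so +1): 13 + 1 = 14.
R7 does not apply.
R8 applies: 14 + 3 = 17.
Final offense level: 17.
Criminal history: 14 prior points → Category IV (11-15).
Level 17 falls in the 17-18 band.
Grid: Level 17-18 × Category IV = 30-39 months.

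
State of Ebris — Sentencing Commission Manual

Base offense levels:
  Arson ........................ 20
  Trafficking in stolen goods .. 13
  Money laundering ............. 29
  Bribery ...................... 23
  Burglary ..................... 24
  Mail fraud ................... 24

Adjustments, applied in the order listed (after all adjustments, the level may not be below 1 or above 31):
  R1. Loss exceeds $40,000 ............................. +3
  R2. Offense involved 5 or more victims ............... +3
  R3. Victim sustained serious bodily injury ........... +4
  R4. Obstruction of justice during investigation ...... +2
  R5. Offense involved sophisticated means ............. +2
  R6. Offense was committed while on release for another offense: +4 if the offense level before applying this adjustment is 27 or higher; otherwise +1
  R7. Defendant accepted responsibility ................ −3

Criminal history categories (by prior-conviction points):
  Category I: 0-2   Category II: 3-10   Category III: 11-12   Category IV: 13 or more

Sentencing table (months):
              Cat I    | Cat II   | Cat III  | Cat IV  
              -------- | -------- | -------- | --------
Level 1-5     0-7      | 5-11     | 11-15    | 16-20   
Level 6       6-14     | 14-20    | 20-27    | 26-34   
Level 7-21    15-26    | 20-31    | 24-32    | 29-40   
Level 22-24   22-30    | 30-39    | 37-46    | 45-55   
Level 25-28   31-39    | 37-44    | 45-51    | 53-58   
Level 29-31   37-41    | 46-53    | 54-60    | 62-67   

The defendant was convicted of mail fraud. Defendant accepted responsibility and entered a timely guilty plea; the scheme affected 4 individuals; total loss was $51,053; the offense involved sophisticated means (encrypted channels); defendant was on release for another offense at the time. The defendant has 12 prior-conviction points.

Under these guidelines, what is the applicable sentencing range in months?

54-60 months

Base offense level for mail fraud: 24.
R1 applies: 24 + 3 = 27.
R3 does not apply.
R5 applies: 27 + 2 = 29.
R6 applies (level before this adjustment is 29 ≥ 27, so +4): 29 + 4 = 33.
R7 applies: 33 − 3 = 30.
Final offense level: 30.
Criminal history: 12 prior points → Category III (11-12).
Level 30 falls in the 29-31 band.
Grid: Level 29-31 × Category III = 54-60 months.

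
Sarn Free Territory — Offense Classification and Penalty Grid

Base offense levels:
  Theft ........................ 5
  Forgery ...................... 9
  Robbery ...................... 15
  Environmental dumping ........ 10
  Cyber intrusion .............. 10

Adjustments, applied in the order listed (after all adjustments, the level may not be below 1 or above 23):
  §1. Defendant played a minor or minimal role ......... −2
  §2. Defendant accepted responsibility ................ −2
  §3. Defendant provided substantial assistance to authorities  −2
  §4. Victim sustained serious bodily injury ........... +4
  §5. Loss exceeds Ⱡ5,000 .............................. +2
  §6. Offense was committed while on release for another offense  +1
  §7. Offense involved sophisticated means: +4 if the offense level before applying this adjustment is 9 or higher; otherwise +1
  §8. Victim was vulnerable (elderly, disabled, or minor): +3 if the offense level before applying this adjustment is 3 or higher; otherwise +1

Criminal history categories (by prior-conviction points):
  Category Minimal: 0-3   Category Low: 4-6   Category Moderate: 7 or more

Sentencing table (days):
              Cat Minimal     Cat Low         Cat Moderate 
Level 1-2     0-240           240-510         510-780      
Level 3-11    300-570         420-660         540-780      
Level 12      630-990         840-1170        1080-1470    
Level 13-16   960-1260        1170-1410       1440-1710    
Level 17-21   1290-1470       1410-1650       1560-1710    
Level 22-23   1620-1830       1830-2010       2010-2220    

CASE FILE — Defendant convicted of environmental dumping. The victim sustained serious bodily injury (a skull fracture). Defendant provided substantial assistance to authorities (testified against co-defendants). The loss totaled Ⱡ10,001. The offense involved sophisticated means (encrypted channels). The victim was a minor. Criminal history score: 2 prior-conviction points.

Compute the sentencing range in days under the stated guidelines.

1290-1470 days

Base offense level for environmental dumping: 10.
§2 does not apply.
§3 applies: 10 − 2 = 8.
§4 applies: 8 + 4 = 12.
§5 applies: 12 + 2 = 14.
§6 does not apply.
§7 applies (level before this adjustment is 14 ≥ 9, so +4): 14 + 4 = 18.
§8 applies (level before this adjustment is 18 ≥ 3, so +3): 18 + 3 = 21.
Final offense level: 21.
Criminal history: 2 prior points → Category Minimal (0-3).
Level 21 falls in the 17-21 band.
Grid: Level 17-21 × Category Minimal = 1290-1470 days.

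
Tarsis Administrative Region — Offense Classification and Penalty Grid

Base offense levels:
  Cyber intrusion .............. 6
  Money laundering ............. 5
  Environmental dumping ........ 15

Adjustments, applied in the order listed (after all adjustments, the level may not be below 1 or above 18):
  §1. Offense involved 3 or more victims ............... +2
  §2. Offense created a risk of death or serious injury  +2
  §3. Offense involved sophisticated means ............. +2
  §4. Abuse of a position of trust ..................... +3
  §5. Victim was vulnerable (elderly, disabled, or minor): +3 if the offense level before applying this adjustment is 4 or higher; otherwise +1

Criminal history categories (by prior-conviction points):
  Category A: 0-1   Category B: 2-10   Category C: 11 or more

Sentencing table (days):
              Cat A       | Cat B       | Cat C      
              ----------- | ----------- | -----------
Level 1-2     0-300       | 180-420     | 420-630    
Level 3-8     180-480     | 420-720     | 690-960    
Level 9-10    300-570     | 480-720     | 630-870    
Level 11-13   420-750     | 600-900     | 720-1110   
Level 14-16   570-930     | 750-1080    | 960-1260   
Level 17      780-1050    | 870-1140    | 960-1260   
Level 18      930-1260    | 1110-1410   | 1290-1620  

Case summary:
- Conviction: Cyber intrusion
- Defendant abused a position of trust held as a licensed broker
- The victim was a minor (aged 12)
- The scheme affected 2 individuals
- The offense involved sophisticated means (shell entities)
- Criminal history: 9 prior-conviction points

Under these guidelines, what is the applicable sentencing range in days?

750-1080 days

Base offense level for cyber intrusion: 6.
§1 does not apply.
§3 applies: 6 + 2 = 8.
§4 applies: 8 + 3 = 11.
§5 applies (level before this adjustment is 11 ≥ 4, so +3): 11 + 3 = 14.
Final offense level: 14.
Criminal history: 9 prior points → Category B (2-10).
Level 14 falls in the 14-16 band.
Grid: Level 14-16 × Category B = 750-1080 days.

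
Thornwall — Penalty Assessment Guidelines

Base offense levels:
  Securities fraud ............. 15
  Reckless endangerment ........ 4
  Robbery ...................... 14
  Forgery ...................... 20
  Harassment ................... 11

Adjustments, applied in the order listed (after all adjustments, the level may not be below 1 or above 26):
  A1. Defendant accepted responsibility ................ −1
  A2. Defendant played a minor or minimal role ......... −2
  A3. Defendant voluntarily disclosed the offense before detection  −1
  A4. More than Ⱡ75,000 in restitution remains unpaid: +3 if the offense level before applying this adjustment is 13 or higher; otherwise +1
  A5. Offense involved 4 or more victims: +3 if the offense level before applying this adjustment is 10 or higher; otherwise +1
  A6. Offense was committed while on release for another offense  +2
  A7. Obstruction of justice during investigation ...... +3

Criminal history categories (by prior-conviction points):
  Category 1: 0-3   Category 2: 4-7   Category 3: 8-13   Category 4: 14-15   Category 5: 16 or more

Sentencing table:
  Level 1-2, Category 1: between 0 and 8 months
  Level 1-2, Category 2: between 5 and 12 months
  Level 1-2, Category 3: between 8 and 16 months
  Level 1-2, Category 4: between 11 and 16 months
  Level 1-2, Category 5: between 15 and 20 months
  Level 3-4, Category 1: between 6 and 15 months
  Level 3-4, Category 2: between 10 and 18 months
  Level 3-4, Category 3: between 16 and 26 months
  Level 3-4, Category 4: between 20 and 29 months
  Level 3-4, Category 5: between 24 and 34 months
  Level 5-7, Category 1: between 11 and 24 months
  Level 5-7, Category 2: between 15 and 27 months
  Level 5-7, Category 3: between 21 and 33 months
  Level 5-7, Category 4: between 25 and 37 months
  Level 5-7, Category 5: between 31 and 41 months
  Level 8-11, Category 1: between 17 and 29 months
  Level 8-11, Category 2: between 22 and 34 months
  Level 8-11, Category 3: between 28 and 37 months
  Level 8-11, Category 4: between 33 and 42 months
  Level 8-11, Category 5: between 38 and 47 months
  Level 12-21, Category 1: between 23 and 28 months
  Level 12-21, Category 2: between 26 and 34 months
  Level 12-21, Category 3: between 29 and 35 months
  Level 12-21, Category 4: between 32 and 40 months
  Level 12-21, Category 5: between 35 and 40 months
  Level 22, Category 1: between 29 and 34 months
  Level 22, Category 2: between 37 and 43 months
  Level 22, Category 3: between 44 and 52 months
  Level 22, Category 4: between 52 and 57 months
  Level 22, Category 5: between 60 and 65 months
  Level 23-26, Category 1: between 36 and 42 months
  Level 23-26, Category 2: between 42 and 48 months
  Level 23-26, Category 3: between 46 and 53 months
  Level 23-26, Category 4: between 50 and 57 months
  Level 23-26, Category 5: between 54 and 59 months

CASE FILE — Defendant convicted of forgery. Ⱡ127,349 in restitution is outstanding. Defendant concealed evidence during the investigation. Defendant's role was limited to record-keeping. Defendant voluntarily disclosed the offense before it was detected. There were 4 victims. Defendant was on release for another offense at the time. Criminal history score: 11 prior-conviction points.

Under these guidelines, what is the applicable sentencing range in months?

46-53 months

Base offense level for forgery: 20.
A1 does not apply.
A2 applies: 20 − 2 = 18.
A3 applies: 18 − 1 = 17.
A4 applies (level before this adjustment is 17 ≥ 13, so +3): 17 + 3 = 20.
A5 applies (level before this adjustment is 20 ≥ 10, so +3): 20 + 3 = 23.
A6 applies: 23 + 2 = 25.
A7 applies: 25 + 3 = 28.
Level 28 exceeds the maximum of 26; capped at 26.
Final offense level: 26.
Criminal history: 11 prior points → Category 3 (8-13).
Level 26 falls in the 23-26 band.
Grid: Level 23-26 × Category 3 = 46-53 months.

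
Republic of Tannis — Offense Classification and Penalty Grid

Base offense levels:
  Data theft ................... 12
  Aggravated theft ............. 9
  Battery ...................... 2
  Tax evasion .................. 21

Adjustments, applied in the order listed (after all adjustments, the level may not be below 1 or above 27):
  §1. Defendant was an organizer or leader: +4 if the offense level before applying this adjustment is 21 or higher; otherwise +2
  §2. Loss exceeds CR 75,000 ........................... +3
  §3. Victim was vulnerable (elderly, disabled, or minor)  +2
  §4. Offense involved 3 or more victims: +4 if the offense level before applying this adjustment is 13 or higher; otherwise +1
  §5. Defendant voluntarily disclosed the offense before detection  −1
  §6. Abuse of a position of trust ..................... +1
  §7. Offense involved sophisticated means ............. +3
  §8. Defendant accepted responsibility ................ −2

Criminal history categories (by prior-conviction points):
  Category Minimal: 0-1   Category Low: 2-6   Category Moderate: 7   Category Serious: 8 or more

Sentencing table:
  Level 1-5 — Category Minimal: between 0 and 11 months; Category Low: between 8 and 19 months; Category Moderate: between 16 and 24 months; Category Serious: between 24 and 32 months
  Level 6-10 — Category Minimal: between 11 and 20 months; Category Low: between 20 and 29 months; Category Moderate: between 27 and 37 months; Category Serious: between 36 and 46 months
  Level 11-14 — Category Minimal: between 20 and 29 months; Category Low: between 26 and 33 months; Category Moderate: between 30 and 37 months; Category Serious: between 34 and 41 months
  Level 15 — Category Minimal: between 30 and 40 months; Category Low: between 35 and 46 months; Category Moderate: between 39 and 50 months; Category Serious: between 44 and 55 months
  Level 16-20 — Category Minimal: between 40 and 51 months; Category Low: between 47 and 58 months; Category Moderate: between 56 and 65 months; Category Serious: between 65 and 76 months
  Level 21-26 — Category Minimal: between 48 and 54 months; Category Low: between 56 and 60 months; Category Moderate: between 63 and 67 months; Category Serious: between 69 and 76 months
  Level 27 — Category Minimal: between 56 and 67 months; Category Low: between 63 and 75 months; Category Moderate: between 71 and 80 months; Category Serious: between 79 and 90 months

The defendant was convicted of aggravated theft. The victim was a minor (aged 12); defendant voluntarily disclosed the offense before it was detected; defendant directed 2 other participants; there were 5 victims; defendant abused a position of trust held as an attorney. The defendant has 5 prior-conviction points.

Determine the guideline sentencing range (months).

47-58 months

Base offense level for aggravated theft: 9.
§1 applies (level before this adjustment is 9 < 21, so +2): 9 + 2 = 11.
§3 applies: 11 + 2 = 13.
§4 applies (level before this adjustment is 13 ≥ 13, so +4): 13 + 4 = 17.
§5 applies: 17 − 1 = 16.
§6 applies: 16 + 1 = 17.
Final offense level: 17.
Criminal history: 5 prior points → Category Low (2-6).
Level 17 falls in the 16-20 band.
Grid: Level 16-20 × Category Low = 47-58 months.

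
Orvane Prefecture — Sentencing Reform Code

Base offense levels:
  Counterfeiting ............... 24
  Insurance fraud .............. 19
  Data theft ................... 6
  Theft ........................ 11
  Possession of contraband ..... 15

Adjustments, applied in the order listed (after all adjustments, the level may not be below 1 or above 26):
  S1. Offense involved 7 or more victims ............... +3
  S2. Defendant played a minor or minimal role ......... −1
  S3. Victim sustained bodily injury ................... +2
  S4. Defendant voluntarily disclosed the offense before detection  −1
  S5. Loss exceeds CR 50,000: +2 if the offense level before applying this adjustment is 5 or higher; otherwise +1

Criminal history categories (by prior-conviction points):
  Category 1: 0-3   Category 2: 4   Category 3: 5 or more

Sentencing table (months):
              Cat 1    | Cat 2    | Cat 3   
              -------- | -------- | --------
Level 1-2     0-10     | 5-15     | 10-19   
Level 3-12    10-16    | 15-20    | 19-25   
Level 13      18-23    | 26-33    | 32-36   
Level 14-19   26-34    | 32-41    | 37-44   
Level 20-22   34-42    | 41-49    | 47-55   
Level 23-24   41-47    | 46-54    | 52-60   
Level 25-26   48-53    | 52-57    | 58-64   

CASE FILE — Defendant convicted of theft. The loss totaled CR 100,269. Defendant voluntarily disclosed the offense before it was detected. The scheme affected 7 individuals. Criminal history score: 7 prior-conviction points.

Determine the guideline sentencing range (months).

Base offense level for theft: 11.
S1 applies: 11 + 3 = 14.
S4 applies: 14 − 1 = 13.
S5 applies (level before this adjustment is 13 ≥ 5, so +2): 13 + 2 = 15.
Final offense level: 15.
Criminal history: 7 prior points → Category 3 (5+).
Level 15 falls in the 14-19 band.
Grid: Level 14-19 × Category 3 = 37-44 months.

37-44 months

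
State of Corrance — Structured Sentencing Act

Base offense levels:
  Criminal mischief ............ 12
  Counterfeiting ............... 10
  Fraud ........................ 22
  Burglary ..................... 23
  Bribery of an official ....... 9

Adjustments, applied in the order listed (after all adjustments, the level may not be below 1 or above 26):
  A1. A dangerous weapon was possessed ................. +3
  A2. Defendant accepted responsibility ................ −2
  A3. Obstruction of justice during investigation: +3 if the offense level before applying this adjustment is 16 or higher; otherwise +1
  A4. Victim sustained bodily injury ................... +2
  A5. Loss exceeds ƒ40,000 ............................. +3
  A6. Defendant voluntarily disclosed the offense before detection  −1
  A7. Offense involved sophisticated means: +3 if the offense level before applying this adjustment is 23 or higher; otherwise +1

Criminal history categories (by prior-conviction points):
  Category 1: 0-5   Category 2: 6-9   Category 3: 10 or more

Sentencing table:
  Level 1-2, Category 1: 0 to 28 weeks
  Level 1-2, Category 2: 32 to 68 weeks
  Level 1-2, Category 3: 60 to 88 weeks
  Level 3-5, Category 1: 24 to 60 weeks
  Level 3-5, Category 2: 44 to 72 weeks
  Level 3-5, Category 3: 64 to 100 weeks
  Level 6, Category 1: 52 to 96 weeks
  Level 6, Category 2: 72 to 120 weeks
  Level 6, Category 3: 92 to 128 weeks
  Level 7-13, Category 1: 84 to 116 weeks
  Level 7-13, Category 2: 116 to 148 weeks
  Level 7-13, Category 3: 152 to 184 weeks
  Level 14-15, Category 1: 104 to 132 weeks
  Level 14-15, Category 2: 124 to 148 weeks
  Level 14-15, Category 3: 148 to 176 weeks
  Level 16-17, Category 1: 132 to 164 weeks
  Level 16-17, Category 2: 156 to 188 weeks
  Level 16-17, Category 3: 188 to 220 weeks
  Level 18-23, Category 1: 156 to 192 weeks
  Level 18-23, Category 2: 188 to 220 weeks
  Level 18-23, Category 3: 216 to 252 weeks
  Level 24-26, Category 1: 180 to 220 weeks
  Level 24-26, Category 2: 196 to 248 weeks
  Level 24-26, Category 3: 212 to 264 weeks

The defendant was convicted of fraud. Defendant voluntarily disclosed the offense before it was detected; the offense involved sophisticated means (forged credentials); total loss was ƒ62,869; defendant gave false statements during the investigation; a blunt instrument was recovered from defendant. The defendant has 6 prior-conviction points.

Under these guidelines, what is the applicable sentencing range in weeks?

Base offense level for fraud: 22.
A1 applies: 22 + 3 = 25.
A3 applies (level before this adjustment is 25 ≥ 16, so +3): 25 + 3 = 28.
A4 does not apply.
A5 applies: 28 + 3 = 31.
A6 applies: 31 − 1 = 30.
A7 applies (level before this adjustment is 30 ≥ 23, so +3): 30 + 3 = 33.
Level 33 exceeds the maximum of 26; capped at 26.
Final offense level: 26.
Criminal history: 6 prior points → Category 2 (6-9).
Level 26 falls in the 24-26 band.
Grid: Level 24-26 × Category 2 = 196-248 weeks.

196-248 weeks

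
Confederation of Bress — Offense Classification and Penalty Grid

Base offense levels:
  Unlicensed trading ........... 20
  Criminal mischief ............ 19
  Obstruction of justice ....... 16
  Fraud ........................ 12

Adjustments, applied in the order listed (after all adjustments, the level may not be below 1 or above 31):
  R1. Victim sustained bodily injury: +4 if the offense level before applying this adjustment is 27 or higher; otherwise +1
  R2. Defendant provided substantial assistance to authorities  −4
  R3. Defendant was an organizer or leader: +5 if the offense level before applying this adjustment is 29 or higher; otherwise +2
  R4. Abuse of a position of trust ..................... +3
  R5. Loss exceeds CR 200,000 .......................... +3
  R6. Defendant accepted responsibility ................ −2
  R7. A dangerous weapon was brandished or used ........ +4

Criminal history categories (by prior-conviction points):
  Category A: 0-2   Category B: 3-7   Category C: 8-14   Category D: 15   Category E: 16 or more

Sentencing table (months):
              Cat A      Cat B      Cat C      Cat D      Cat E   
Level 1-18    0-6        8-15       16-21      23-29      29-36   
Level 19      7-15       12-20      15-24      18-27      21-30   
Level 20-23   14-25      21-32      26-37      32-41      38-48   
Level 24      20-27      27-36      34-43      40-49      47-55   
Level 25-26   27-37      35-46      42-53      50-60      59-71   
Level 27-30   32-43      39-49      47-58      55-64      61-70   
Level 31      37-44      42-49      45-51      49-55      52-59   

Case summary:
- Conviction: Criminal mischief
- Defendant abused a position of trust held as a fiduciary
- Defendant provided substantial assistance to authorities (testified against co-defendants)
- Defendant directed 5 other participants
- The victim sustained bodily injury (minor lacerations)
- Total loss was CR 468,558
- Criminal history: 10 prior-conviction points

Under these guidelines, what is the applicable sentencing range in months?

Base offense level for criminal mischief: 19.
R1 applies (level before this adjustment is 19 < 27, so +1): 19 + 1 = 20.
R2 applies: 20 − 4 = 16.
R3 applies (level before this adjustment is 16 < 29, so +2): 16 + 2 = 18.
R4 applies: 18 + 3 = 21.
R5 applies: 21 + 3 = 24.
R7 does not apply.
Final offense level: 24.
Criminal history: 10 prior points → Category C (8-14).
Level 24 falls in the 24 band.
Grid: Level 24 × Category C = 34-43 months.

34-43 months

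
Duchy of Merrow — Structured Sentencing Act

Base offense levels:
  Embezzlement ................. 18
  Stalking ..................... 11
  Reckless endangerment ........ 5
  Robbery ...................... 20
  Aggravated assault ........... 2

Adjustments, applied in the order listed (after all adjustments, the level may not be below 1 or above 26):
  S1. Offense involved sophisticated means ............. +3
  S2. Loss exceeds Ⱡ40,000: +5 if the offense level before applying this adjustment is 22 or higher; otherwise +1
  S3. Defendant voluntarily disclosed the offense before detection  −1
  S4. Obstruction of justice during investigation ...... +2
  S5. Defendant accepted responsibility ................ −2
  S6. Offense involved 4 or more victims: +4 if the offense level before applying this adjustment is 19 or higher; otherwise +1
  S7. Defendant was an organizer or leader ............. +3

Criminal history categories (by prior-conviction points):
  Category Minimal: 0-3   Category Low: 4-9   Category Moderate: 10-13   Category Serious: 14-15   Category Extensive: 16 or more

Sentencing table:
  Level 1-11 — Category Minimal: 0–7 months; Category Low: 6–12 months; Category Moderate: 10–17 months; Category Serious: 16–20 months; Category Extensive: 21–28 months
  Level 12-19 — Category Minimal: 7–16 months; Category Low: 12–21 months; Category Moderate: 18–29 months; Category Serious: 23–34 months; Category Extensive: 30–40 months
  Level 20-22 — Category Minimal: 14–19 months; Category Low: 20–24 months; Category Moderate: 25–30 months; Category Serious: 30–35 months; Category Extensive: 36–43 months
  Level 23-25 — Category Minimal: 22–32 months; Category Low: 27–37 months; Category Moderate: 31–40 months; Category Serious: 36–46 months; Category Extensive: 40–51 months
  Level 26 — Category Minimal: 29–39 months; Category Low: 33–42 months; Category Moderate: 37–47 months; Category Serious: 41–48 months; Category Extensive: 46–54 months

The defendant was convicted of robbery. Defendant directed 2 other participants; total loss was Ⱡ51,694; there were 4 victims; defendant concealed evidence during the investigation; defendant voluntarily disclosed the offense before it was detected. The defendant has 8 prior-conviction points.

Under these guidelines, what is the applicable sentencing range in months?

Base offense level for robbery: 20.
S1 does not apply.
S2 applies (level before this adjustment is 20 < 22, so +1): 20 + 1 = 21.
S3 applies: 21 − 1 = 20.
S4 applies: 20 + 2 = 22.
S5 does not apply.
S6 applies (level before this adjustment is 22 ≥ 19, so +4): 22 + 4 = 26.
S7 applies: 26 + 3 = 29.
Level 29 exceeds the maximum of 26; capped at 26.
Final offense level: 26.
Criminal history: 8 prior points → Category Low (4-9).
Level 26 falls in the 26 band.
Grid: Level 26 × Category Low = 33-42 months.

33-42 months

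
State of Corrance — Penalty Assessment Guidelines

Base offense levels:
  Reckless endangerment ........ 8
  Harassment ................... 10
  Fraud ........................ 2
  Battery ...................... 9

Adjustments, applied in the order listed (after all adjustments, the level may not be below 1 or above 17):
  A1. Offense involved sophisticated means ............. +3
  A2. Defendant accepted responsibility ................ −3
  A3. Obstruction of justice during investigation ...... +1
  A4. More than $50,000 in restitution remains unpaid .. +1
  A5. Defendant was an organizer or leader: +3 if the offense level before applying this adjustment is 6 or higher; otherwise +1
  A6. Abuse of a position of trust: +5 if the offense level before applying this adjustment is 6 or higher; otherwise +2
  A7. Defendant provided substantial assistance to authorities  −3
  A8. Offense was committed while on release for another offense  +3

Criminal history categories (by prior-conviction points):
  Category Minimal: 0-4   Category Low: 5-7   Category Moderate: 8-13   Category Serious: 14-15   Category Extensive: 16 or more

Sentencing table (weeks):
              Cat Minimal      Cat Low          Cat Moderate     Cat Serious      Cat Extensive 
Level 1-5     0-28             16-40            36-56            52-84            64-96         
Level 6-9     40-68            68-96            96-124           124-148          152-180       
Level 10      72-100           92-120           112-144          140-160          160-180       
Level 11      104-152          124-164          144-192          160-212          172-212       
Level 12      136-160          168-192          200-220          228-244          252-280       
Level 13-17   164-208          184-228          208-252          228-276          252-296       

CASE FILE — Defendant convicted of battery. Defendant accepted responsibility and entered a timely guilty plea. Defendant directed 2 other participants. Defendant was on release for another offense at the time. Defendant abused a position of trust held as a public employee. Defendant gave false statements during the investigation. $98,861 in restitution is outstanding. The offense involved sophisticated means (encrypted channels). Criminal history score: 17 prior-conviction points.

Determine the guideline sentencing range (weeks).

252-296 weeks

Base offense level for battery: 9.
A1 applies: 9 + 3 = 12.
A2 applies: 12 − 3 = 9.
A3 applies: 9 + 1 = 10.
A4 applies: 10 + 1 = 11.
A5 applies (level before this adjustment is 11 ≥ 6, so +3): 11 + 3 = 14.
A6 applies (level before this adjustment is 14 ≥ 6, so +5): 14 + 5 = 19.
A7 does not apply.
A8 applies: 19 + 3 = 22.
Level 22 exceeds the maximum of 17; capped at 17.
Final offense level: 17.
Criminal history: 17 prior points → Category Extensive (16+).
Level 17 falls in the 13-17 band.
Grid: Level 13-17 × Category Extensive = 252-296 weeks.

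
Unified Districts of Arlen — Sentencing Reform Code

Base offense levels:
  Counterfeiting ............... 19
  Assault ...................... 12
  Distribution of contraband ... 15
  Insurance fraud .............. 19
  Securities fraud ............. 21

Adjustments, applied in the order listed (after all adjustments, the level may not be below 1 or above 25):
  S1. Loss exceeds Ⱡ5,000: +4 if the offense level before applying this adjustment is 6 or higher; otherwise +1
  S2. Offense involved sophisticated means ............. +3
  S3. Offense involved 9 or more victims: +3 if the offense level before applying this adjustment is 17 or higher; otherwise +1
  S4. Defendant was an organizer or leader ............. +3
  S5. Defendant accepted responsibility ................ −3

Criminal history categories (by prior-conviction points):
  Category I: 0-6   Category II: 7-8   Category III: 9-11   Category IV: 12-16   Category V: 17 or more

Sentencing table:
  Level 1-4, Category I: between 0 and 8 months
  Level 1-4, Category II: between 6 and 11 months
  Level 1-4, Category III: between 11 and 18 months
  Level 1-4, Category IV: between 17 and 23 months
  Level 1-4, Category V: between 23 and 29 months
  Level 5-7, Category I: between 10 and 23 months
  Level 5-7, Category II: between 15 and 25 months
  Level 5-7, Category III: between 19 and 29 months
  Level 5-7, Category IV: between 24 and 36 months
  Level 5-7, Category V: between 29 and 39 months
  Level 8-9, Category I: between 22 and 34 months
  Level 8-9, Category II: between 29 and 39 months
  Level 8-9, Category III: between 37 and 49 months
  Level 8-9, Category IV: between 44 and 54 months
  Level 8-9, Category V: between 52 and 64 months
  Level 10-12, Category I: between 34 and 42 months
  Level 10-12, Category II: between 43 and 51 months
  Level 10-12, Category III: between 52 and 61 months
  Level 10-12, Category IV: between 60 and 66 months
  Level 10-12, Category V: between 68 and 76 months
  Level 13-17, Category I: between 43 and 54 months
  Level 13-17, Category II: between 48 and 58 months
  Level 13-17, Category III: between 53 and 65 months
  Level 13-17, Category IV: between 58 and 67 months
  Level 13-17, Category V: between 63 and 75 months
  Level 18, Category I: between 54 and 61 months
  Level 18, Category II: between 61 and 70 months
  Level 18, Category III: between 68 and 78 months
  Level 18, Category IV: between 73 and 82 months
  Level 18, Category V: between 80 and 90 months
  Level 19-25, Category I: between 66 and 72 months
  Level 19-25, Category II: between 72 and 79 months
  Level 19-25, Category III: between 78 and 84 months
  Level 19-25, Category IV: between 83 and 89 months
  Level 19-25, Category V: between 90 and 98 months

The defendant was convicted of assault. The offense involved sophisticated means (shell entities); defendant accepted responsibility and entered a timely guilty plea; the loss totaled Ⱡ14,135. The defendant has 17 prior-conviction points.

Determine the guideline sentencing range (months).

Base offense level for assault: 12.
S1 applies (level before this adjustment is 12 ≥ 6, so +4): 12 + 4 = 16.
S2 applies: 16 + 3 = 19.
S5 applies: 19 − 3 = 16.
Final offense level: 16.
Criminal history: 17 prior points → Category V (17+).
Level 16 falls in the 13-17 band.
Grid: Level 13-17 × Category V = 63-75 months.

63-75 months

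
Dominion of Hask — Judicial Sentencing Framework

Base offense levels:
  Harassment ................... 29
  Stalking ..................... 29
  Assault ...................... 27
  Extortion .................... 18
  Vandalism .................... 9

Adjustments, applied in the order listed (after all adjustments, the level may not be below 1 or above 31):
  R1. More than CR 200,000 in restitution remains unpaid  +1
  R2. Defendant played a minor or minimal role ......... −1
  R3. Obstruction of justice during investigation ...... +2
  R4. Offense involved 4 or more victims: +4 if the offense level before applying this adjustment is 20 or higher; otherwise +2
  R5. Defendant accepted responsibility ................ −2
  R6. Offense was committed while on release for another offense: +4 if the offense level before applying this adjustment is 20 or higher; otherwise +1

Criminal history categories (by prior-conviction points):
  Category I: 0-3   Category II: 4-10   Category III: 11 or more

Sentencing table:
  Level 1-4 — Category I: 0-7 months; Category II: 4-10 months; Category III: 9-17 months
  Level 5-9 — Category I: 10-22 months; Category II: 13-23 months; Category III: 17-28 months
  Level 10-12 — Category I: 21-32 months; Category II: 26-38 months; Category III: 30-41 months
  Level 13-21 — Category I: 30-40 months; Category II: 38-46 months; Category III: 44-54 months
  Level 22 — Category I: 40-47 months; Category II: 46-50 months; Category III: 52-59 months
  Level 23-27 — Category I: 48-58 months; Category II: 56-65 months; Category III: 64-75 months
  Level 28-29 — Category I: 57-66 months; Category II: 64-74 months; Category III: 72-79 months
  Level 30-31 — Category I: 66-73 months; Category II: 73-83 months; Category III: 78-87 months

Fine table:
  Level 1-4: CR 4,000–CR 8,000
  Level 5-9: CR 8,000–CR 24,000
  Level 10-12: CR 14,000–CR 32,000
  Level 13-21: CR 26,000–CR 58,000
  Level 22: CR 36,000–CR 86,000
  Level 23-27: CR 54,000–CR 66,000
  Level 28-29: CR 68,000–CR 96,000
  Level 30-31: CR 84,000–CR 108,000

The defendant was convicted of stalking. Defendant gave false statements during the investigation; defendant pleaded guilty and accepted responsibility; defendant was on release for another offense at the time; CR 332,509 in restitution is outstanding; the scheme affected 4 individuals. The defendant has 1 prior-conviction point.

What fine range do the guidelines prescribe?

CR 84,000–CR 108,000

Base offense level for stalking: 29.
R1 applies: 29 + 1 = 30.
R3 applies: 30 + 2 = 32.
R4 applies (level before this adjustment is 32 ≥ 20, so +4): 32 + 4 = 36.
R5 applies: 36 − 2 = 34.
R6 applies (level before this adjustment is 34 ≥ 20, so +4): 34 + 4 = 38.
Level 38 exceeds the maximum of 31; capped at 31.
Final offense level: 31.
Level 31 falls in the 30-31 band.
Fine table: Level 30-31 → CR 84,000–CR 108,000.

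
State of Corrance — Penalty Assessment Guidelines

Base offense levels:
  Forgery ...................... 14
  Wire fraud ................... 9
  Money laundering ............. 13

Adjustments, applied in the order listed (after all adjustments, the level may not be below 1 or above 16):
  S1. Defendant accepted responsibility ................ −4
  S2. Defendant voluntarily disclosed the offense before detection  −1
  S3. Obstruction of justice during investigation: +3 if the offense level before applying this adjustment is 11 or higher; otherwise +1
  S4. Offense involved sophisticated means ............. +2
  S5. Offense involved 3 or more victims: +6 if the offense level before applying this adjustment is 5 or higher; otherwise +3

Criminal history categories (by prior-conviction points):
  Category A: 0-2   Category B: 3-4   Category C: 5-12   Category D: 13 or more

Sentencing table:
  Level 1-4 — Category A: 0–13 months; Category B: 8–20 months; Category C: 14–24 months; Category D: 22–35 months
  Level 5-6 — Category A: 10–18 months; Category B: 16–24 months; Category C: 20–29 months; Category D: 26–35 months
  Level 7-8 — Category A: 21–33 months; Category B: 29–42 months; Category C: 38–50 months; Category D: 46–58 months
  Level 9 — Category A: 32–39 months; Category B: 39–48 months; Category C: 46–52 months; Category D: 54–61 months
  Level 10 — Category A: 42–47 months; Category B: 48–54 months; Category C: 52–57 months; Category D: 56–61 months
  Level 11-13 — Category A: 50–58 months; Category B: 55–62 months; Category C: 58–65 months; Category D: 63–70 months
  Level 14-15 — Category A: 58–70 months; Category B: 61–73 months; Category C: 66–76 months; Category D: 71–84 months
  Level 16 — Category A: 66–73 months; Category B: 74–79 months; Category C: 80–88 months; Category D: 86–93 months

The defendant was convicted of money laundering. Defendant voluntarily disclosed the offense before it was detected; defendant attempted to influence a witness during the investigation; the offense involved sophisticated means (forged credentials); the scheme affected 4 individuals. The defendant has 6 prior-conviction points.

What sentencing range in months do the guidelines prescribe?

80-88 months

Base offense level for money laundering: 13.
S1 does not apply.
S2 applies: 13 − 1 = 12.
S3 applies (level before this adjustment is 12 ≥ 11, so +3): 12 + 3 = 15.
S4 applies: 15 + 2 = 17.
S5 applies (level before this adjustment is 17 ≥ 5, so +6): 17 + 6 = 23.
Level 23 exceeds the maximum of 16; capped at 16.
Final offense level: 16.
Criminal history: 6 prior points → Category C (5-12).
Level 16 falls in the 16 band.
Grid: Level 16 × Category C = 80-88 months.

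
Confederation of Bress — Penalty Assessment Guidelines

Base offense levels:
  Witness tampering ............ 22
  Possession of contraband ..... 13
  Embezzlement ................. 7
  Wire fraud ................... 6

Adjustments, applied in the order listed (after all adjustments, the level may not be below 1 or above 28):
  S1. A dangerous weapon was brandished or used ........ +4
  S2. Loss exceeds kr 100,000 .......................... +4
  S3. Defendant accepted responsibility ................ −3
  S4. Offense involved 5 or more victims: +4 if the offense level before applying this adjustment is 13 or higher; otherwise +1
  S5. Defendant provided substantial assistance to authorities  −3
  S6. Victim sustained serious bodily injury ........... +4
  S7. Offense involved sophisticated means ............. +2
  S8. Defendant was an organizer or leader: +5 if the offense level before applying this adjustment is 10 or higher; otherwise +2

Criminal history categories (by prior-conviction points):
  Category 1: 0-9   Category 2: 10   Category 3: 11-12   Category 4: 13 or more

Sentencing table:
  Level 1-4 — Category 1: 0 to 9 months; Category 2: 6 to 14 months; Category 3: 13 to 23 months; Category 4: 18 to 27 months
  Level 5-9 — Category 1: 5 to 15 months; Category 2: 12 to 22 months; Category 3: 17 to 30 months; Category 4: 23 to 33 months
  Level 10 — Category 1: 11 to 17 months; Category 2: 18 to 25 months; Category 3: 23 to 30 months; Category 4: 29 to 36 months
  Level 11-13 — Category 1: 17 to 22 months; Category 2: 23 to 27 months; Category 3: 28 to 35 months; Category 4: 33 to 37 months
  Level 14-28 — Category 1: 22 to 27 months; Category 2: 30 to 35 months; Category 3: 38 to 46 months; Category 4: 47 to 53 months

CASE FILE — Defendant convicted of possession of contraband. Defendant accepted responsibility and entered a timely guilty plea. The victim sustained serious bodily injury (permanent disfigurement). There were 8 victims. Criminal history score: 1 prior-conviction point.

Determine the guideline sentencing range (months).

Base offense level for possession of contraband: 13.
S1 does not apply.
S3 applies: 13 − 3 = 10.
S4 applies (level before this adjustment is 10 < 13, so +1): 10 + 1 = 11.
S5 does not apply.
S6 applies: 11 + 4 = 15.
Final offense level: 15.
Criminal history: 1 prior point → Category 1 (0-9).
Level 15 falls in the 14-28 band.
Grid: Level 14-28 × Category 1 = 22-27 months.

22-27 months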